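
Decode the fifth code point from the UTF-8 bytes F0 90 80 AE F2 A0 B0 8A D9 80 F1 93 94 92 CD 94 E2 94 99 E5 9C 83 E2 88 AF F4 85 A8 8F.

Offset 0: leading byte 0xF0 = 11110000 → 4-byte char #1 = F0 90 80 AE.
Offset 4: leading byte 0xF2 = 11110010 → 4-byte char #2 = F2 A0 B0 8A.
Offset 8: leading byte 0xD9 = 11011001 → 2-byte char #3 = D9 80.
Offset 10: leading byte 0xF1 = 11110001 → 4-byte char #4 = F1 93 94 92.
Offset 14: leading byte 0xCD = 11001101 → 2-byte char #5 = CD 94.
Leading byte 0xCD = 11001101 matches 110xxxxx → 2-byte sequence.
Byte 1: 0xCD = 11001101, payload 01101 (5 bits).
Byte 2: 0x94 = 10010100 (10xxxxxx ✓), payload 010100.
Concatenate: 01101010100 = 0x354 (11 bits → U+0354).

U+0354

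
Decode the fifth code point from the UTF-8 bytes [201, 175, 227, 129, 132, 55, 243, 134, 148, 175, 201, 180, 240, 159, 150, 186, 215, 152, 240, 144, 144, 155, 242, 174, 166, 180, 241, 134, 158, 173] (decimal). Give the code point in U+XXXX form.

Offset 0: leading byte 0xC9 = 11001001 → 2-byte char #1 = C9 AF.
Offset 2: leading byte 0xE3 = 11100011 → 3-byte char #2 = E3 81 84.
Offset 5: leading byte 0x37 = 00110111 → 1-byte char #3 = 37.
Offset 6: leading byte 0xF3 = 11110011 → 4-byte char #4 = F3 86 94 AF.
Offset 10: leading byte 0xC9 = 11001001 → 2-byte char #5 = C9 B4.
Leading byte 0xC9 = 11001001 matches 110xxxxx → 2-byte sequence.
Byte 1: 0xC9 = 11001001, payload 01001 (5 bits).
Byte 2: 0xB4 = 10110100 (10xxxxxx ✓), payload 110100.
Concatenate: 01001110100 = 0x274 (11 bits → U+0274).

U+0274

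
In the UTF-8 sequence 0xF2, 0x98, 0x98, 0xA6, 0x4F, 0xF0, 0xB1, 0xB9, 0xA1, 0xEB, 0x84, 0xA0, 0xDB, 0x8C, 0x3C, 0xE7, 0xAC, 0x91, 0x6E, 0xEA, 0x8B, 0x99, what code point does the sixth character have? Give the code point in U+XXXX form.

Offset 0: leading byte 0xF2 = 11110010 → 4-byte char #1 = F2 98 98 A6.
Offset 4: leading byte 0x4F = 01001111 → 1-byte char #2 = 4F.
Offset 5: leading byte 0xF0 = 11110000 → 4-byte char #3 = F0 B1 B9 A1.
Offset 9: leading byte 0xEB = 11101011 → 3-byte char #4 = EB 84 A0.
Offset 12: leading byte 0xDB = 11011011 → 2-byte char #5 = DB 8C.
Offset 14: leading byte 0x3C = 00111100 → 1-byte char #6 = 3C.
Leading byte 0x3C = 00111100 matches 0xxxxxxx → 1-byte sequence.
Byte 1: 0x3C = 00111100, payload 0111100 (7 bits).
Concatenate: 0111100 = 0x3C (7 bits → U+003C).

U+003C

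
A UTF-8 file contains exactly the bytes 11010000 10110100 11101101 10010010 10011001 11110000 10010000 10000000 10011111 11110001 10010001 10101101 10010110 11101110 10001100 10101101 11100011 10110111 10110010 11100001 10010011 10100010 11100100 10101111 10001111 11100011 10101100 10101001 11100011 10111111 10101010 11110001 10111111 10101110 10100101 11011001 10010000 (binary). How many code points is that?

Byte at offset 0: 0xD0 = 11010000 → 2-byte char (#1). Advance 2.
Byte at offset 2: 0xED = 11101101 → 3-byte char (#2). Advance 3.
Byte at offset 5: 0xF0 = 11110000 → 4-byte char (#3). Advance 4.
Byte at offset 9: 0xF1 = 11110001 → 4-byte char (#4). Advance 4.
Byte at offset 13: 0xEE = 11101110 → 3-byte char (#5). Advance 3.
Byte at offset 16: 0xE3 = 11100011 → 3-byte char (#6). Advance 3.
Byte at offset 19: 0xE1 = 11100001 → 3-byte char (#7). Advance 3.
Byte at offset 22: 0xE4 = 11100100 → 3-byte char (#8). Advance 3.
Byte at offset 25: 0xE3 = 11100011 → 3-byte char (#9). Advance 3.
Byte at offset 28: 0xE3 = 11100011 → 3-byte char (#10). Advance 3.
Byte at offset 31: 0xF1 = 11110001 → 4-byte char (#11). Advance 4.
Byte at offset 35: 0xD9 = 11011001 → 2-byte char (#12). Advance 2.
Reached end at offset 37 after 12 code points.

12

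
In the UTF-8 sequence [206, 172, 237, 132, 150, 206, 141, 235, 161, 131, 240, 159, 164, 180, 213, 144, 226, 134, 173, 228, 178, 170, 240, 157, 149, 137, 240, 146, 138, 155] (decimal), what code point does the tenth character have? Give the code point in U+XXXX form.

U+1229B

Offset 0: leading byte 0xCE = 11001110 → 2-byte char #1 = CE AC.
Offset 2: leading byte 0xED = 11101101 → 3-byte char #2 = ED 84 96.
Offset 5: leading byte 0xCE = 11001110 → 2-byte char #3 = CE 8D.
Offset 7: leading byte 0xEB = 11101011 → 3-byte char #4 = EB A1 83.
Offset 10: leading byte 0xF0 = 11110000 → 4-byte char #5 = F0 9F A4 B4.
Offset 14: leading byte 0xD5 = 11010101 → 2-byte char #6 = D5 90.
Offset 16: leading byte 0xE2 = 11100010 → 3-byte char #7 = E2 86 AD.
Offset 19: leading byte 0xE4 = 11100100 → 3-byte char #8 = E4 B2 AA.
Offset 22: leading byte 0xF0 = 11110000 → 4-byte char #9 = F0 9D 95 89.
Offset 26: leading byte 0xF0 = 11110000 → 4-byte char #10 = F0 92 8A 9B.
Leading byte 0xF0 = 11110000 matches 11110xxx → 4-byte sequence.
Byte 1: 0xF0 = 11110000, payload 000 (3 bits).
Byte 2: 0x92 = 10010010 (10xxxxxx ✓), payload 010010.
Byte 3: 0x8A = 10001010 (10xxxxxx ✓), payload 001010.
Byte 4: 0x9B = 10011011 (10xxxxxx ✓), payload 011011.
Concatenate: 000010010001010011011 = 0x1229B (21 bits → U+1229B).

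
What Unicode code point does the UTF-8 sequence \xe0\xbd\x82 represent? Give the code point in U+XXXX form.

U+0F42

Leading byte 0xE0 = 11100000 matches 1110xxxx → 3-byte sequence.
Byte 1: 0xE0 = 11100000, payload 0000 (4 bits).
Byte 2: 0xBD = 10111101 (10xxxxxx ✓), payload 111101.
Byte 3: 0x82 = 10000010 (10xxxxxx ✓), payload 000010.
Concatenate: 0000111101000010 = 0xF42 (16 bits → U+0F42).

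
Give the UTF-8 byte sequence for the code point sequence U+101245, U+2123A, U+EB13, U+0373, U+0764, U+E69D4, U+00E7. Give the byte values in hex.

U+101245: 4-byte form → F4 81 89 85.
U+2123A: 4-byte form → F0 A1 88 BA.
U+EB13: 3-byte form → EE AC 93.
U+0373: 2-byte form → CD B3.
U+0764: 2-byte form → DD A4.
U+E69D4: 4-byte form → F3 A6 A7 94.
U+00E7: 2-byte form → C3 A7.
Concatenated (21 bytes): F4 81 89 85 F0 A1 88 BA EE AC 93 CD B3 DD A4 F3 A6 A7 94 C3 A7.

F4 81 89 85 F0 A1 88 BA EE AC 93 CD B3 DD A4 F3 A6 A7 94 C3 A7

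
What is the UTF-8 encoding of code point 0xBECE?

U+BECE = 0xBECE = 48846 decimal. In range U+0800–U+FFFF → 3-byte form: 1110xxxx 10xxxxxx 10xxxxxx.
Binary (16 bits): 1011111011001110.
Split 4+6+6: 1011 | 111011 | 001110.
Byte 1: 11101011 = 0xEB.
Byte 2: 10111011 = 0xBB.
Byte 3: 10001110 = 0x8E.

EB BB 8E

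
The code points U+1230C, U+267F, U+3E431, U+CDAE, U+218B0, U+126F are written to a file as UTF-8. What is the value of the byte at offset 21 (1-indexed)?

0xAF

1-indexed offset 21 is 0-indexed offset 20.
U+1230C → 4-byte form F0 92 8C 8C at offsets 0–3.
U+267F → 3-byte form E2 99 BF at offsets 4–6.
U+3E431 → 4-byte form F0 BE 90 B1 at offsets 7–10.
U+CDAE → 3-byte form EC B6 AE at offsets 11–13.
U+218B0 → 4-byte form F0 A1 A2 B0 at offsets 14–17.
U+126F → 3-byte form E1 89 AF at offsets 18–20.
Offset 20 falls in char 6's range; it's byte 3 of E1 89 AF = 0xAF.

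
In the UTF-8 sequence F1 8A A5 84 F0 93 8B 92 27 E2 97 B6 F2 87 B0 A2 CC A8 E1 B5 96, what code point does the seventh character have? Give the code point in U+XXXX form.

U+1D56

Offset 0: leading byte 0xF1 = 11110001 → 4-byte char #1 = F1 8A A5 84.
Offset 4: leading byte 0xF0 = 11110000 → 4-byte char #2 = F0 93 8B 92.
Offset 8: leading byte 0x27 = 00100111 → 1-byte char #3 = 27.
Offset 9: leading byte 0xE2 = 11100010 → 3-byte char #4 = E2 97 B6.
Offset 12: leading byte 0xF2 = 11110010 → 4-byte char #5 = F2 87 B0 A2.
Offset 16: leading byte 0xCC = 11001100 → 2-byte char #6 = CC A8.
Offset 18: leading byte 0xE1 = 11100001 → 3-byte char #7 = E1 B5 96.
Leading byte 0xE1 = 11100001 matches 1110xxxx → 3-byte sequence.
Byte 1: 0xE1 = 11100001, payload 0001 (4 bits).
Byte 2: 0xB5 = 10110101 (10xxxxxx ✓), payload 110101.
Byte 3: 0x96 = 10010110 (10xxxxxx ✓), payload 010110.
Concatenate: 0001110101010110 = 0x1D56 (16 bits → U+1D56).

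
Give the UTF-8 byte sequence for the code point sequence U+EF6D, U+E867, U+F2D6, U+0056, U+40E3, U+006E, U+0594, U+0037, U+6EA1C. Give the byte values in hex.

EE BD AD EE A1 A7 EF 8B 96 56 E4 83 A3 6E D6 94 37 F1 AE A8 9C

U+EF6D: 3-byte form → EE BD AD.
U+E867: 3-byte form → EE A1 A7.
U+F2D6: 3-byte form → EF 8B 96.
U+0056: 1-byte form → 56.
U+40E3: 3-byte form → E4 83 A3.
U+006E: 1-byte form → 6E.
U+0594: 2-byte form → D6 94.
U+0037: 1-byte form → 37.
U+6EA1C: 4-byte form → F1 AE A8 9C.
Concatenated (21 bytes): EE BD AD EE A1 A7 EF 8B 96 56 E4 83 A3 6E D6 94 37 F1 AE A8 9C.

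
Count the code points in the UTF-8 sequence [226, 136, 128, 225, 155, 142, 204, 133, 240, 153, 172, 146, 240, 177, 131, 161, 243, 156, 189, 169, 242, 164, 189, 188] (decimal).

Byte at offset 0: 0xE2 = 11100010 → 3-byte char (#1). Advance 3.
Byte at offset 3: 0xE1 = 11100001 → 3-byte char (#2). Advance 3.
Byte at offset 6: 0xCC = 11001100 → 2-byte char (#3). Advance 2.
Byte at offset 8: 0xF0 = 11110000 → 4-byte char (#4). Advance 4.
Byte at offset 12: 0xF0 = 11110000 → 4-byte char (#5). Advance 4.
Byte at offset 16: 0xF3 = 11110011 → 4-byte char (#6). Advance 4.
Byte at offset 20: 0xF2 = 11110010 → 4-byte char (#7). Advance 4.
Reached end at offset 24 after 7 code points.

7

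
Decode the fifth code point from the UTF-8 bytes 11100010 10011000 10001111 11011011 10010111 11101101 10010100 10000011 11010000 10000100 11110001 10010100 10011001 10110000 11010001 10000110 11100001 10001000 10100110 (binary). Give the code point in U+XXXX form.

U+54670

Offset 0: leading byte 0xE2 = 11100010 → 3-byte char #1 = E2 98 8F.
Offset 3: leading byte 0xDB = 11011011 → 2-byte char #2 = DB 97.
Offset 5: leading byte 0xED = 11101101 → 3-byte char #3 = ED 94 83.
Offset 8: leading byte 0xD0 = 11010000 → 2-byte char #4 = D0 84.
Offset 10: leading byte 0xF1 = 11110001 → 4-byte char #5 = F1 94 99 B0.
Leading byte 0xF1 = 11110001 matches 11110xxx → 4-byte sequence.
Byte 1: 0xF1 = 11110001, payload 001 (3 bits).
Byte 2: 0x94 = 10010100 (10xxxxxx ✓), payload 010100.
Byte 3: 0x99 = 10011001 (10xxxxxx ✓), payload 011001.
Byte 4: 0xB0 = 10110000 (10xxxxxx ✓), payload 110000.
Concatenate: 001010100011001110000 = 0x54670 (21 bits → U+54670).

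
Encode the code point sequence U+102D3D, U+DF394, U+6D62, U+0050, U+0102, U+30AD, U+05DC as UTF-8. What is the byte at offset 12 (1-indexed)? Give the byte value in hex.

1-indexed offset 12 is 0-indexed offset 11.
U+102D3D → 4-byte form F4 82 B4 BD at offsets 0–3.
U+DF394 → 4-byte form F3 9F 8E 94 at offsets 4–7.
U+6D62 → 3-byte form E6 B5 A2 at offsets 8–10.
U+0050 → 1-byte form 50 at offsets 11–11.
Offset 11 falls in char 4's range; it's byte 1 of 50 = 0x50.

0x50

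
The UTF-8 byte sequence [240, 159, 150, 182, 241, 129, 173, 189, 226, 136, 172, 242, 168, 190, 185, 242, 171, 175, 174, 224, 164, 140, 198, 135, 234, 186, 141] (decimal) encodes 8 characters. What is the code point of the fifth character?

U+ABBEE

Offset 0: leading byte 0xF0 = 11110000 → 4-byte char #1 = F0 9F 96 B6.
Offset 4: leading byte 0xF1 = 11110001 → 4-byte char #2 = F1 81 AD BD.
Offset 8: leading byte 0xE2 = 11100010 → 3-byte char #3 = E2 88 AC.
Offset 11: leading byte 0xF2 = 11110010 → 4-byte char #4 = F2 A8 BE B9.
Offset 15: leading byte 0xF2 = 11110010 → 4-byte char #5 = F2 AB AF AE.
Leading byte 0xF2 = 11110010 matches 11110xxx → 4-byte sequence.
Byte 1: 0xF2 = 11110010, payload 010 (3 bits).
Byte 2: 0xAB = 10101011 (10xxxxxx ✓), payload 101011.
Byte 3: 0xAF = 10101111 (10xxxxxx ✓), payload 101111.
Byte 4: 0xAE = 10101110 (10xxxxxx ✓), payload 101110.
Concatenate: 010101011101111101110 = 0xABBEE (21 bits → U+ABBEE).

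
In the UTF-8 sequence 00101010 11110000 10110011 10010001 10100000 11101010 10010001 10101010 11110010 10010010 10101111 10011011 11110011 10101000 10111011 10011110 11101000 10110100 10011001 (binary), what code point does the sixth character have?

U+8D19

Offset 0: leading byte 0x2A = 00101010 → 1-byte char #1 = 2A.
Offset 1: leading byte 0xF0 = 11110000 → 4-byte char #2 = F0 B3 91 A0.
Offset 5: leading byte 0xEA = 11101010 → 3-byte char #3 = EA 91 AA.
Offset 8: leading byte 0xF2 = 11110010 → 4-byte char #4 = F2 92 AF 9B.
Offset 12: leading byte 0xF3 = 11110011 → 4-byte char #5 = F3 A8 BB 9E.
Offset 16: leading byte 0xE8 = 11101000 → 3-byte char #6 = E8 B4 99.
Leading byte 0xE8 = 11101000 matches 1110xxxx → 3-byte sequence.
Byte 1: 0xE8 = 11101000, payload 1000 (4 bits).
Byte 2: 0xB4 = 10110100 (10xxxxxx ✓), payload 110100.
Byte 3: 0x99 = 10011001 (10xxxxxx ✓), payload 011001.
Concatenate: 1000110100011001 = 0x8D19 (16 bits → U+8D19).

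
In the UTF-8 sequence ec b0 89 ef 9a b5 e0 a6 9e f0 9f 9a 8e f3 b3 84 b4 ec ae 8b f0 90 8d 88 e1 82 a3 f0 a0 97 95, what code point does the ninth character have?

U+205D5

Offset 0: leading byte 0xEC = 11101100 → 3-byte char #1 = EC B0 89.
Offset 3: leading byte 0xEF = 11101111 → 3-byte char #2 = EF 9A B5.
Offset 6: leading byte 0xE0 = 11100000 → 3-byte char #3 = E0 A6 9E.
Offset 9: leading byte 0xF0 = 11110000 → 4-byte char #4 = F0 9F 9A 8E.
Offset 13: leading byte 0xF3 = 11110011 → 4-byte char #5 = F3 B3 84 B4.
Offset 17: leading byte 0xEC = 11101100 → 3-byte char #6 = EC AE 8B.
Offset 20: leading byte 0xF0 = 11110000 → 4-byte char #7 = F0 90 8D 88.
Offset 24: leading byte 0xE1 = 11100001 → 3-byte char #8 = E1 82 A3.
Offset 27: leading byte 0xF0 = 11110000 → 4-byte char #9 = F0 A0 97 95.
Leading byte 0xF0 = 11110000 matches 11110xxx → 4-byte sequence.
Byte 1: 0xF0 = 11110000, payload 000 (3 bits).
Byte 2: 0xA0 = 10100000 (10xxxxxx ✓), payload 100000.
Byte 3: 0x97 = 10010111 (10xxxxxx ✓), payload 010111.
Byte 4: 0x95 = 10010101 (10xxxxxx ✓), payload 010101.
Concatenate: 000100000010111010101 = 0x205D5 (21 bits → U+205D5).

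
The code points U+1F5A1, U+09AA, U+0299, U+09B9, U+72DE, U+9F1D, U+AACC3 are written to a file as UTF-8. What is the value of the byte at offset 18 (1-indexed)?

0x9D

1-indexed offset 18 is 0-indexed offset 17.
U+1F5A1 → 4-byte form F0 9F 96 A1 at offsets 0–3.
U+09AA → 3-byte form E0 A6 AA at offsets 4–6.
U+0299 → 2-byte form CA 99 at offsets 7–8.
U+09B9 → 3-byte form E0 A6 B9 at offsets 9–11.
U+72DE → 3-byte form E7 8B 9E at offsets 12–14.
U+9F1D → 3-byte form E9 BC 9D at offsets 15–17.
Offset 17 falls in char 6's range; it's byte 3 of E9 BC 9D = 0x9D.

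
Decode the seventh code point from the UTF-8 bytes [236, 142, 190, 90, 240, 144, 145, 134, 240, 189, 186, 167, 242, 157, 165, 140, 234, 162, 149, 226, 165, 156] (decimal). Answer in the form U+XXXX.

Offset 0: leading byte 0xEC = 11101100 → 3-byte char #1 = EC 8E BE.
Offset 3: leading byte 0x5A = 01011010 → 1-byte char #2 = 5A.
Offset 4: leading byte 0xF0 = 11110000 → 4-byte char #3 = F0 90 91 86.
Offset 8: leading byte 0xF0 = 11110000 → 4-byte char #4 = F0 BD BA A7.
Offset 12: leading byte 0xF2 = 11110010 → 4-byte char #5 = F2 9D A5 8C.
Offset 16: leading byte 0xEA = 11101010 → 3-byte char #6 = EA A2 95.
Offset 19: leading byte 0xE2 = 11100010 → 3-byte char #7 = E2 A5 9C.
Leading byte 0xE2 = 11100010 matches 1110xxxx → 3-byte sequence.
Byte 1: 0xE2 = 11100010, payload 0010 (4 bits).
Byte 2: 0xA5 = 10100101 (10xxxxxx ✓), payload 100101.
Byte 3: 0x9C = 10011100 (10xxxxxx ✓), payload 011100.
Concatenate: 0010100101011100 = 0x295C (16 bits → U+295C).

U+295C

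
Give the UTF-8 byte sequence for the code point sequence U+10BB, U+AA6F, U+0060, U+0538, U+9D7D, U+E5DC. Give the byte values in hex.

E1 82 BB EA A9 AF 60 D4 B8 E9 B5 BD EE 97 9C

U+10BB: 3-byte form → E1 82 BB.
U+AA6F: 3-byte form → EA A9 AF.
U+0060: 1-byte form → 60.
U+0538: 2-byte form → D4 B8.
U+9D7D: 3-byte form → E9 B5 BD.
U+E5DC: 3-byte form → EE 97 9C.
Concatenated (15 bytes): E1 82 BB EA A9 AF 60 D4 B8 E9 B5 BD EE 97 9C.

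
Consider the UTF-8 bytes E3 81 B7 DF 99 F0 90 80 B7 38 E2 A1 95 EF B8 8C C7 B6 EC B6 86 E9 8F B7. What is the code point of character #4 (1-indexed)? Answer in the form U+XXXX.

U+0038

Offset 0: leading byte 0xE3 = 11100011 → 3-byte char #1 = E3 81 B7.
Offset 3: leading byte 0xDF = 11011111 → 2-byte char #2 = DF 99.
Offset 5: leading byte 0xF0 = 11110000 → 4-byte char #3 = F0 90 80 B7.
Offset 9: leading byte 0x38 = 00111000 → 1-byte char #4 = 38.
Leading byte 0x38 = 00111000 matches 0xxxxxxx → 1-byte sequence.
Byte 1: 0x38 = 00111000, payload 0111000 (7 bits).
Concatenate: 0111000 = 0x38 (7 bits → U+0038).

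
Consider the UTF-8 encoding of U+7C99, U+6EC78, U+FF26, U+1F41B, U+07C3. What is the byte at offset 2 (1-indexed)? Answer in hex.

1-indexed offset 2 is 0-indexed offset 1.
U+7C99 → 3-byte form E7 B2 99 at offsets 0–2.
Offset 1 falls in char 1's range; it's byte 2 of E7 B2 99 = 0xB2.

0xB2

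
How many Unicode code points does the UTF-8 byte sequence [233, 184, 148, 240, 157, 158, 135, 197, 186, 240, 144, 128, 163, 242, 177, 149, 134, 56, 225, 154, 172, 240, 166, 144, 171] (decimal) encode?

8

Byte at offset 0: 0xE9 = 11101001 → 3-byte char (#1). Advance 3.
Byte at offset 3: 0xF0 = 11110000 → 4-byte char (#2). Advance 4.
Byte at offset 7: 0xC5 = 11000101 → 2-byte char (#3). Advance 2.
Byte at offset 9: 0xF0 = 11110000 → 4-byte char (#4). Advance 4.
Byte at offset 13: 0xF2 = 11110010 → 4-byte char (#5). Advance 4.
Byte at offset 17: 0x38 = 00111000 → 1-byte char (#6). Advance 1.
Byte at offset 18: 0xE1 = 11100001 → 3-byte char (#7). Advance 3.
Byte at offset 21: 0xF0 = 11110000 → 4-byte char (#8). Advance 4.
Reached end at offset 25 after 8 code points.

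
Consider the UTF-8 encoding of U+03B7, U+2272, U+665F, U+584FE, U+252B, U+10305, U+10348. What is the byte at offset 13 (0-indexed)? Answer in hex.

0x94

U+03B7 → 2-byte form CE B7 at offsets 0–1.
U+2272 → 3-byte form E2 89 B2 at offsets 2–4.
U+665F → 3-byte form E6 99 9F at offsets 5–7.
U+584FE → 4-byte form F1 98 93 BE at offsets 8–11.
U+252B → 3-byte form E2 94 AB at offsets 12–14.
Offset 13 falls in char 5's range; it's byte 2 of E2 94 AB = 0x94.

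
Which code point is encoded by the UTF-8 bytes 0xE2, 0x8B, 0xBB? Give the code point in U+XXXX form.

U+22FB

Leading byte 0xE2 = 11100010 matches 1110xxxx → 3-byte sequence.
Byte 1: 0xE2 = 11100010, payload 0010 (4 bits).
Byte 2: 0x8B = 10001011 (10xxxxxx ✓), payload 001011.
Byte 3: 0xBB = 10111011 (10xxxxxx ✓), payload 111011.
Concatenate: 0010001011111011 = 0x22FB (16 bits → U+22FB).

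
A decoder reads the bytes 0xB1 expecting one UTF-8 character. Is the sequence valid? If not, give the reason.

Byte 0xB1 = 10110001 has the form 10xxxxxx — a continuation byte — but there is no preceding leading byte.

invalid (continuation byte with no leading byte)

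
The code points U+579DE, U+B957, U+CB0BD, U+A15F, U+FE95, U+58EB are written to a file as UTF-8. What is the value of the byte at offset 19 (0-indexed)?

U+579DE → 4-byte form F1 97 A7 9E at offsets 0–3.
U+B957 → 3-byte form EB A5 97 at offsets 4–6.
U+CB0BD → 4-byte form F3 8B 82 BD at offsets 7–10.
U+A15F → 3-byte form EA 85 9F at offsets 11–13.
U+FE95 → 3-byte form EF BA 95 at offsets 14–16.
U+58EB → 3-byte form E5 A3 AB at offsets 17–19.
Offset 19 falls in char 6's range; it's byte 3 of E5 A3 AB = 0xAB.

0xAB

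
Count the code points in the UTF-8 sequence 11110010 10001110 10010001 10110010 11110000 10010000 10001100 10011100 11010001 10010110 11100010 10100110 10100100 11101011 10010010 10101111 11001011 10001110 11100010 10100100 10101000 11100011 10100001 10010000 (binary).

Byte at offset 0: 0xF2 = 11110010 → 4-byte char (#1). Advance 4.
Byte at offset 4: 0xF0 = 11110000 → 4-byte char (#2). Advance 4.
Byte at offset 8: 0xD1 = 11010001 → 2-byte char (#3). Advance 2.
Byte at offset 10: 0xE2 = 11100010 → 3-byte char (#4). Advance 3.
Byte at offset 13: 0xEB = 11101011 → 3-byte char (#5). Advance 3.
Byte at offset 16: 0xCB = 11001011 → 2-byte char (#6). Advance 2.
Byte at offset 18: 0xE2 = 11100010 → 3-byte char (#7). Advance 3.
Byte at offset 21: 0xE3 = 11100011 → 3-byte char (#8). Advance 3.
Reached end at offset 24 after 8 code points.

8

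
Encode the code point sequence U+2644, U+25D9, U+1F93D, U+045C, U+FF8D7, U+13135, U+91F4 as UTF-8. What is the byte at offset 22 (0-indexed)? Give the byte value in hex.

U+2644 → 3-byte form E2 99 84 at offsets 0–2.
U+25D9 → 3-byte form E2 97 99 at offsets 3–5.
U+1F93D → 4-byte form F0 9F A4 BD at offsets 6–9.
U+045C → 2-byte form D1 9C at offsets 10–11.
U+FF8D7 → 4-byte form F3 BF A3 97 at offsets 12–15.
U+13135 → 4-byte form F0 93 84 B5 at offsets 16–19.
U+91F4 → 3-byte form E9 87 B4 at offsets 20–22.
Offset 22 falls in char 7's range; it's byte 3 of E9 87 B4 = 0xB4.

0xB4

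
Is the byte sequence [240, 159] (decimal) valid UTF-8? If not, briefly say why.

Leading byte 0xF0 = 11110000 → 4-byte form, but only 2 bytes are present.

invalid (sequence truncated)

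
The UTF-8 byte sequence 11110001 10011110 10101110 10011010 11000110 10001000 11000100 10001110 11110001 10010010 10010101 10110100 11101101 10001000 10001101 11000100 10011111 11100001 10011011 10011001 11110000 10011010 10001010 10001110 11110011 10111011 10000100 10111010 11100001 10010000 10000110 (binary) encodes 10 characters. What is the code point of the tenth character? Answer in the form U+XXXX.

Offset 0: leading byte 0xF1 = 11110001 → 4-byte char #1 = F1 9E AE 9A.
Offset 4: leading byte 0xC6 = 11000110 → 2-byte char #2 = C6 88.
Offset 6: leading byte 0xC4 = 11000100 → 2-byte char #3 = C4 8E.
Offset 8: leading byte 0xF1 = 11110001 → 4-byte char #4 = F1 92 95 B4.
Offset 12: leading byte 0xED = 11101101 → 3-byte char #5 = ED 88 8D.
Offset 15: leading byte 0xC4 = 11000100 → 2-byte char #6 = C4 9F.
Offset 17: leading byte 0xE1 = 11100001 → 3-byte char #7 = E1 9B 99.
Offset 20: leading byte 0xF0 = 11110000 → 4-byte char #8 = F0 9A 8A 8E.
Offset 24: leading byte 0xF3 = 11110011 → 4-byte char #9 = F3 BB 84 BA.
Offset 28: leading byte 0xE1 = 11100001 → 3-byte char #10 = E1 90 86.
Leading byte 0xE1 = 11100001 matches 1110xxxx → 3-byte sequence.
Byte 1: 0xE1 = 11100001, payload 0001 (4 bits).
Byte 2: 0x90 = 10010000 (10xxxxxx ✓), payload 010000.
Byte 3: 0x86 = 10000110 (10xxxxxx ✓), payload 000110.
Concatenate: 0001010000000110 = 0x1406 (16 bits → U+1406).

U+1406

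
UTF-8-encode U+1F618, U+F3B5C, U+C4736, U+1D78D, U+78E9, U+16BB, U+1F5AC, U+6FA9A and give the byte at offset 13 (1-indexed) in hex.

1-indexed offset 13 is 0-indexed offset 12.
U+1F618 → 4-byte form F0 9F 98 98 at offsets 0–3.
U+F3B5C → 4-byte form F3 B3 AD 9C at offsets 4–7.
U+C4736 → 4-byte form F3 84 9C B6 at offsets 8–11.
U+1D78D → 4-byte form F0 9D 9E 8D at offsets 12–15.
Offset 12 falls in char 4's range; it's byte 1 of F0 9D 9E 8D = 0xF0.

0xF0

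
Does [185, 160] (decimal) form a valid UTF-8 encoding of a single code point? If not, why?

invalid (continuation byte with no leading byte)

Byte 0xB9 = 10111001 has the form 10xxxxxx — a continuation byte — but there is no preceding leading byte.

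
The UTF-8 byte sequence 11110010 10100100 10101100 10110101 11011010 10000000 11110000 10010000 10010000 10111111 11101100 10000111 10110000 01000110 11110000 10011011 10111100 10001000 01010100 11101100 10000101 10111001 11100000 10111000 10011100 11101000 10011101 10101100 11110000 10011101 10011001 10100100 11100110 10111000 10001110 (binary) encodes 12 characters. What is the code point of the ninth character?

U+0E1C

Offset 0: leading byte 0xF2 = 11110010 → 4-byte char #1 = F2 A4 AC B5.
Offset 4: leading byte 0xDA = 11011010 → 2-byte char #2 = DA 80.
Offset 6: leading byte 0xF0 = 11110000 → 4-byte char #3 = F0 90 90 BF.
Offset 10: leading byte 0xEC = 11101100 → 3-byte char #4 = EC 87 B0.
Offset 13: leading byte 0x46 = 01000110 → 1-byte char #5 = 46.
Offset 14: leading byte 0xF0 = 11110000 → 4-byte char #6 = F0 9B BC 88.
Offset 18: leading byte 0x54 = 01010100 → 1-byte char #7 = 54.
Offset 19: leading byte 0xEC = 11101100 → 3-byte char #8 = EC 85 B9.
Offset 22: leading byte 0xE0 = 11100000 → 3-byte char #9 = E0 B8 9C.
Leading byte 0xE0 = 11100000 matches 1110xxxx → 3-byte sequence.
Byte 1: 0xE0 = 11100000, payload 0000 (4 bits).
Byte 2: 0xB8 = 10111000 (10xxxxxx ✓), payload 111000.
Byte 3: 0x9C = 10011100 (10xxxxxx ✓), payload 011100.
Concatenate: 0000111000011100 = 0xE1C (16 bits → U+0E1C).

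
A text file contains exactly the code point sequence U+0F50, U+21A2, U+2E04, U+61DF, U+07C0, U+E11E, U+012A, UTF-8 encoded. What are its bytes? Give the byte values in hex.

E0 BD 90 E2 86 A2 E2 B8 84 E6 87 9F DF 80 EE 84 9E C4 AA

U+0F50: 3-byte form → E0 BD 90.
U+21A2: 3-byte form → E2 86 A2.
U+2E04: 3-byte form → E2 B8 84.
U+61DF: 3-byte form → E6 87 9F.
U+07C0: 2-byte form → DF 80.
U+E11E: 3-byte form → EE 84 9E.
U+012A: 2-byte form → C4 AA.
Concatenated (19 bytes): E0 BD 90 E2 86 A2 E2 B8 84 E6 87 9F DF 80 EE 84 9E C4 AA.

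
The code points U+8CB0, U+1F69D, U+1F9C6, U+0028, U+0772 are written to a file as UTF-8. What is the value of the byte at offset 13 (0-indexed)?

0xB2

U+8CB0 → 3-byte form E8 B2 B0 at offsets 0–2.
U+1F69D → 4-byte form F0 9F 9A 9D at offsets 3–6.
U+1F9C6 → 4-byte form F0 9F A7 86 at offsets 7–10.
U+0028 → 1-byte form 28 at offsets 11–11.
U+0772 → 2-byte form DD B2 at offsets 12–13.
Offset 13 falls in char 5's range; it's byte 2 of DD B2 = 0xB2.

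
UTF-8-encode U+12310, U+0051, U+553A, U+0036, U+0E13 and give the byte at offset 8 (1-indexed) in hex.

0xBA

1-indexed offset 8 is 0-indexed offset 7.
U+12310 → 4-byte form F0 92 8C 90 at offsets 0–3.
U+0051 → 1-byte form 51 at offsets 4–4.
U+553A → 3-byte form E5 94 BA at offsets 5–7.
Offset 7 falls in char 3's range; it's byte 3 of E5 94 BA = 0xBA.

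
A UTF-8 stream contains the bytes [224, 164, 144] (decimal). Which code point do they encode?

U+0910

Leading byte 0xE0 = 11100000 matches 1110xxxx → 3-byte sequence.
Byte 1: 0xE0 = 11100000, payload 0000 (4 bits).
Byte 2: 0xA4 = 10100100 (10xxxxxx ✓), payload 100100.
Byte 3: 0x90 = 10010000 (10xxxxxx ✓), payload 010000.
Concatenate: 0000100100010000 = 0x910 (16 bits → U+0910).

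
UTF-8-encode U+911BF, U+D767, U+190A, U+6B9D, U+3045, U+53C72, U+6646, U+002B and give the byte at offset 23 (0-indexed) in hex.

0x2B

U+911BF → 4-byte form F2 91 86 BF at offsets 0–3.
U+D767 → 3-byte form ED 9D A7 at offsets 4–6.
U+190A → 3-byte form E1 A4 8A at offsets 7–9.
U+6B9D → 3-byte form E6 AE 9D at offsets 10–12.
U+3045 → 3-byte form E3 81 85 at offsets 13–15.
U+53C72 → 4-byte form F1 93 B1 B2 at offsets 16–19.
U+6646 → 3-byte form E6 99 86 at offsets 20–22.
U+002B → 1-byte form 2B at offsets 23–23.
Offset 23 falls in char 8's range; it's byte 1 of 2B = 0x2B.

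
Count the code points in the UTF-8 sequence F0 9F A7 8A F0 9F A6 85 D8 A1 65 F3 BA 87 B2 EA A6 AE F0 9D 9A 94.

Byte at offset 0: 0xF0 = 11110000 → 4-byte char (#1). Advance 4.
Byte at offset 4: 0xF0 = 11110000 → 4-byte char (#2). Advance 4.
Byte at offset 8: 0xD8 = 11011000 → 2-byte char (#3). Advance 2.
Byte at offset 10: 0x65 = 01100101 → 1-byte char (#4). Advance 1.
Byte at offset 11: 0xF3 = 11110011 → 4-byte char (#5). Advance 4.
Byte at offset 15: 0xEA = 11101010 → 3-byte char (#6). Advance 3.
Byte at offset 18: 0xF0 = 11110000 → 4-byte char (#7). Advance 4.
Reached end at offset 22 after 7 code points.

7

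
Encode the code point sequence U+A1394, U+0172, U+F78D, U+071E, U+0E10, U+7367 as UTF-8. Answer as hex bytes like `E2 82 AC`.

U+A1394: 4-byte form → F2 A1 8E 94.
U+0172: 2-byte form → C5 B2.
U+F78D: 3-byte form → EF 9E 8D.
U+071E: 2-byte form → DC 9E.
U+0E10: 3-byte form → E0 B8 90.
U+7367: 3-byte form → E7 8D A7.
Concatenated (17 bytes): F2 A1 8E 94 C5 B2 EF 9E 8D DC 9E E0 B8 90 E7 8D A7.

F2 A1 8E 94 C5 B2 EF 9E 8D DC 9E E0 B8 90 E7 8D A7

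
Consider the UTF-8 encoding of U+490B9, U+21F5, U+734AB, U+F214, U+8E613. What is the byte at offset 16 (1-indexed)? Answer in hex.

0x8E

1-indexed offset 16 is 0-indexed offset 15.
U+490B9 → 4-byte form F1 89 82 B9 at offsets 0–3.
U+21F5 → 3-byte form E2 87 B5 at offsets 4–6.
U+734AB → 4-byte form F1 B3 92 AB at offsets 7–10.
U+F214 → 3-byte form EF 88 94 at offsets 11–13.
U+8E613 → 4-byte form F2 8E 98 93 at offsets 14–17.
Offset 15 falls in char 5's range; it's byte 2 of F2 8E 98 93 = 0x8E.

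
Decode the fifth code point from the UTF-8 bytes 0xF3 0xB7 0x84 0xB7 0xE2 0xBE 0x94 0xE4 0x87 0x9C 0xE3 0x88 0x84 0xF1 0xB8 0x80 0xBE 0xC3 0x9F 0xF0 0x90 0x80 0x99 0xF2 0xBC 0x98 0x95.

Offset 0: leading byte 0xF3 = 11110011 → 4-byte char #1 = F3 B7 84 B7.
Offset 4: leading byte 0xE2 = 11100010 → 3-byte char #2 = E2 BE 94.
Offset 7: leading byte 0xE4 = 11100100 → 3-byte char #3 = E4 87 9C.
Offset 10: leading byte 0xE3 = 11100011 → 3-byte char #4 = E3 88 84.
Offset 13: leading byte 0xF1 = 11110001 → 4-byte char #5 = F1 B8 80 BE.
Leading byte 0xF1 = 11110001 matches 11110xxx → 4-byte sequence.
Byte 1: 0xF1 = 11110001, payload 001 (3 bits).
Byte 2: 0xB8 = 10111000 (10xxxxxx ✓), payload 111000.
Byte 3: 0x80 = 10000000 (10xxxxxx ✓), payload 000000.
Byte 4: 0xBE = 10111110 (10xxxxxx ✓), payload 111110.
Concatenate: 001111000000000111110 = 0x7803E (21 bits → U+7803E).

U+7803E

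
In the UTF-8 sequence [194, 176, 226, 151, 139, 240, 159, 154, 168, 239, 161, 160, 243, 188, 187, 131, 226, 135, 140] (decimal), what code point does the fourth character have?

Offset 0: leading byte 0xC2 = 11000010 → 2-byte char #1 = C2 B0.
Offset 2: leading byte 0xE2 = 11100010 → 3-byte char #2 = E2 97 8B.
Offset 5: leading byte 0xF0 = 11110000 → 4-byte char #3 = F0 9F 9A A8.
Offset 9: leading byte 0xEF = 11101111 → 3-byte char #4 = EF A1 A0.
Leading byte 0xEF = 11101111 matches 1110xxxx → 3-byte sequence.
Byte 1: 0xEF = 11101111, payload 1111 (4 bits).
Byte 2: 0xA1 = 10100001 (10xxxxxx ✓), payload 100001.
Byte 3: 0xA0 = 10100000 (10xxxxxx ✓), payload 100000.
Concatenate: 1111100001100000 = 0xF860 (16 bits → U+F860).

U+F860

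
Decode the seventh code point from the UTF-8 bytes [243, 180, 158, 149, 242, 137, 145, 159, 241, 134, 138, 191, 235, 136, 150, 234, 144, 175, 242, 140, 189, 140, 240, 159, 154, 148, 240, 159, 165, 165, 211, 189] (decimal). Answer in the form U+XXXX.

U+1F694

Offset 0: leading byte 0xF3 = 11110011 → 4-byte char #1 = F3 B4 9E 95.
Offset 4: leading byte 0xF2 = 11110010 → 4-byte char #2 = F2 89 91 9F.
Offset 8: leading byte 0xF1 = 11110001 → 4-byte char #3 = F1 86 8A BF.
Offset 12: leading byte 0xEB = 11101011 → 3-byte char #4 = EB 88 96.
Offset 15: leading byte 0xEA = 11101010 → 3-byte char #5 = EA 90 AF.
Offset 18: leading byte 0xF2 = 11110010 → 4-byte char #6 = F2 8C BD 8C.
Offset 22: leading byte 0xF0 = 11110000 → 4-byte char #7 = F0 9F 9A 94.
Leading byte 0xF0 = 11110000 matches 11110xxx → 4-byte sequence.
Byte 1: 0xF0 = 11110000, payload 000 (3 bits).
Byte 2: 0x9F = 10011111 (10xxxxxx ✓), payload 011111.
Byte 3: 0x9A = 10011010 (10xxxxxx ✓), payload 011010.
Byte 4: 0x94 = 10010100 (10xxxxxx ✓), payload 010100.
Concatenate: 000011111011010010100 = 0x1F694 (21 bits → U+1F694).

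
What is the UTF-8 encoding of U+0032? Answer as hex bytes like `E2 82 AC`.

32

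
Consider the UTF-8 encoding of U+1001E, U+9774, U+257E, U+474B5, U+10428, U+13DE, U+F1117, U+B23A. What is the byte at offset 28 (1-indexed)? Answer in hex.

0xBA

1-indexed offset 28 is 0-indexed offset 27.
U+1001E → 4-byte form F0 90 80 9E at offsets 0–3.
U+9774 → 3-byte form E9 9D B4 at offsets 4–6.
U+257E → 3-byte form E2 95 BE at offsets 7–9.
U+474B5 → 4-byte form F1 87 92 B5 at offsets 10–13.
U+10428 → 4-byte form F0 90 90 A8 at offsets 14–17.
U+13DE → 3-byte form E1 8F 9E at offsets 18–20.
U+F1117 → 4-byte form F3 B1 84 97 at offsets 21–24.
U+B23A → 3-byte form EB 88 BA at offsets 25–27.
Offset 27 falls in char 8's range; it's byte 3 of EB 88 BA = 0xBA.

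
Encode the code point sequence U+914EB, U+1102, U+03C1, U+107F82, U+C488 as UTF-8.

U+914EB: 4-byte form → F2 91 93 AB.
U+1102: 3-byte form → E1 84 82.
U+03C1: 2-byte form → CF 81.
U+107F82: 4-byte form → F4 87 BE 82.
U+C488: 3-byte form → EC 92 88.
Concatenated (16 bytes): F2 91 93 AB E1 84 82 CF 81 F4 87 BE 82 EC 92 88.

F2 91 93 AB E1 84 82 CF 81 F4 87 BE 82 EC 92 88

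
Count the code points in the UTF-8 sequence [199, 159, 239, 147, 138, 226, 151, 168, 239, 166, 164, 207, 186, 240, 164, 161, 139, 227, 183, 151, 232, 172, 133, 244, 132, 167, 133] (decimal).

9

Byte at offset 0: 0xC7 = 11000111 → 2-byte char (#1). Advance 2.
Byte at offset 2: 0xEF = 11101111 → 3-byte char (#2). Advance 3.
Byte at offset 5: 0xE2 = 11100010 → 3-byte char (#3). Advance 3.
Byte at offset 8: 0xEF = 11101111 → 3-byte char (#4). Advance 3.
Byte at offset 11: 0xCF = 11001111 → 2-byte char (#5). Advance 2.
Byte at offset 13: 0xF0 = 11110000 → 4-byte char (#6). Advance 4.
Byte at offset 17: 0xE3 = 11100011 → 3-byte char (#7). Advance 3.
Byte at offset 20: 0xE8 = 11101000 → 3-byte char (#8). Advance 3.
Byte at offset 23: 0xF4 = 11110100 → 4-byte char (#9). Advance 4.
Reached end at offset 27 after 9 code points.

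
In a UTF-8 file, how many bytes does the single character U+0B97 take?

3

U+0B97 = 0xB97. UTF-8 uses 1 byte below 0x80, 2 below 0x800, 3 below 0x10000, 4 up to 0x10FFFF. 0xB97 is in U+0800–U+FFFF → 3 bytes.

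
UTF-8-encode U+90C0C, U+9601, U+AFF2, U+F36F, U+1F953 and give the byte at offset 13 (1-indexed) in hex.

0xAF

1-indexed offset 13 is 0-indexed offset 12.
U+90C0C → 4-byte form F2 90 B0 8C at offsets 0–3.
U+9601 → 3-byte form E9 98 81 at offsets 4–6.
U+AFF2 → 3-byte form EA BF B2 at offsets 7–9.
U+F36F → 3-byte form EF 8D AF at offsets 10–12.
Offset 12 falls in char 4's range; it's byte 3 of EF 8D AF = 0xAF.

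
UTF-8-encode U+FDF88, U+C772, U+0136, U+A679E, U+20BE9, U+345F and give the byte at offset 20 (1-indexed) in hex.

0x9F

1-indexed offset 20 is 0-indexed offset 19.
U+FDF88 → 4-byte form F3 BD BE 88 at offsets 0–3.
U+C772 → 3-byte form EC 9D B2 at offsets 4–6.
U+0136 → 2-byte form C4 B6 at offsets 7–8.
U+A679E → 4-byte form F2 A6 9E 9E at offsets 9–12.
U+20BE9 → 4-byte form F0 A0 AF A9 at offsets 13–16.
U+345F → 3-byte form E3 91 9F at offsets 17–19.
Offset 19 falls in char 6's range; it's byte 3 of E3 91 9F = 0x9F.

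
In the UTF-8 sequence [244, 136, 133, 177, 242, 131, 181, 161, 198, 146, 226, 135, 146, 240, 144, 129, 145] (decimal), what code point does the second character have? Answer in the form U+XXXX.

U+83D61

Offset 0: leading byte 0xF4 = 11110100 → 4-byte char #1 = F4 88 85 B1.
Offset 4: leading byte 0xF2 = 11110010 → 4-byte char #2 = F2 83 B5 A1.
Leading byte 0xF2 = 11110010 matches 11110xxx → 4-byte sequence.
Byte 1: 0xF2 = 11110010, payload 010 (3 bits).
Byte 2: 0x83 = 10000011 (10xxxxxx ✓), payload 000011.
Byte 3: 0xB5 = 10110101 (10xxxxxx ✓), payload 110101.
Byte 4: 0xA1 = 10100001 (10xxxxxx ✓), payload 100001.
Concatenate: 010000011110101100001 = 0x83D61 (21 bits → U+83D61).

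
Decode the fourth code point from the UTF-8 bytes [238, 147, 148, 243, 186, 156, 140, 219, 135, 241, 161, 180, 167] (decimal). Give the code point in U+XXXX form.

Offset 0: leading byte 0xEE = 11101110 → 3-byte char #1 = EE 93 94.
Offset 3: leading byte 0xF3 = 11110011 → 4-byte char #2 = F3 BA 9C 8C.
Offset 7: leading byte 0xDB = 11011011 → 2-byte char #3 = DB 87.
Offset 9: leading byte 0xF1 = 11110001 → 4-byte char #4 = F1 A1 B4 A7.
Leading byte 0xF1 = 11110001 matches 11110xxx → 4-byte sequence.
Byte 1: 0xF1 = 11110001, payload 001 (3 bits).
Byte 2: 0xA1 = 10100001 (10xxxxxx ✓), payload 100001.
Byte 3: 0xB4 = 10110100 (10xxxxxx ✓), payload 110100.
Byte 4: 0xA7 = 10100111 (10xxxxxx ✓), payload 100111.
Concatenate: 001100001110100100111 = 0x61D27 (21 bits → U+61D27).

U+61D27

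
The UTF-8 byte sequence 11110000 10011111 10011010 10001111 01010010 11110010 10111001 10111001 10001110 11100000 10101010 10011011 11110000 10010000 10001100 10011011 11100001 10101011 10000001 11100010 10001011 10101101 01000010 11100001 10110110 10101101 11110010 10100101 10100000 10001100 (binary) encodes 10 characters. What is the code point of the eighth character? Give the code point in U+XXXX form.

Offset 0: leading byte 0xF0 = 11110000 → 4-byte char #1 = F0 9F 9A 8F.
Offset 4: leading byte 0x52 = 01010010 → 1-byte char #2 = 52.
Offset 5: leading byte 0xF2 = 11110010 → 4-byte char #3 = F2 B9 B9 8E.
Offset 9: leading byte 0xE0 = 11100000 → 3-byte char #4 = E0 AA 9B.
Offset 12: leading byte 0xF0 = 11110000 → 4-byte char #5 = F0 90 8C 9B.
Offset 16: leading byte 0xE1 = 11100001 → 3-byte char #6 = E1 AB 81.
Offset 19: leading byte 0xE2 = 11100010 → 3-byte char #7 = E2 8B AD.
Offset 22: leading byte 0x42 = 01000010 → 1-byte char #8 = 42.
Leading byte 0x42 = 01000010 matches 0xxxxxxx → 1-byte sequence.
Byte 1: 0x42 = 01000010, payload 1000010 (7 bits).
Concatenate: 1000010 = 0x42 (7 bits → U+0042).

U+0042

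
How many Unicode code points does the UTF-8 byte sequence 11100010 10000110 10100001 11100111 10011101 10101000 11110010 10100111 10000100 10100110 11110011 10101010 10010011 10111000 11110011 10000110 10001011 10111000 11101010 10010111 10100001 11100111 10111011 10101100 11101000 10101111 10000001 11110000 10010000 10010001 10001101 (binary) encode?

Byte at offset 0: 0xE2 = 11100010 → 3-byte char (#1). Advance 3.
Byte at offset 3: 0xE7 = 11100111 → 3-byte char (#2). Advance 3.
Byte at offset 6: 0xF2 = 11110010 → 4-byte char (#3). Advance 4.
Byte at offset 10: 0xF3 = 11110011 → 4-byte char (#4). Advance 4.
Byte at offset 14: 0xF3 = 11110011 → 4-byte char (#5). Advance 4.
Byte at offset 18: 0xEA = 11101010 → 3-byte char (#6). Advance 3.
Byte at offset 21: 0xE7 = 11100111 → 3-byte char (#7). Advance 3.
Byte at offset 24: 0xE8 = 11101000 → 3-byte char (#8). Advance 3.
Byte at offset 27: 0xF0 = 11110000 → 4-byte char (#9). Advance 4.
Reached end at offset 31 after 9 code points.

9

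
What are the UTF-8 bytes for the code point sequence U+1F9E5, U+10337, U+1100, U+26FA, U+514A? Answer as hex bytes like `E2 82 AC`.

F0 9F A7 A5 F0 90 8C B7 E1 84 80 E2 9B BA E5 85 8A

U+1F9E5: 4-byte form → F0 9F A7 A5.
U+10337: 4-byte form → F0 90 8C B7.
U+1100: 3-byte form → E1 84 80.
U+26FA: 3-byte form → E2 9B BA.
U+514A: 3-byte form → E5 85 8A.
Concatenated (17 bytes): F0 9F A7 A5 F0 90 8C B7 E1 84 80 E2 9B BA E5 85 8A.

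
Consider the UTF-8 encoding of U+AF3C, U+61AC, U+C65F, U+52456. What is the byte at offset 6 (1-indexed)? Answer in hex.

0xAC

1-indexed offset 6 is 0-indexed offset 5.
U+AF3C → 3-byte form EA BC BC at offsets 0–2.
U+61AC → 3-byte form E6 86 AC at offsets 3–5.
Offset 5 falls in char 2's range; it's byte 3 of E6 86 AC = 0xAC.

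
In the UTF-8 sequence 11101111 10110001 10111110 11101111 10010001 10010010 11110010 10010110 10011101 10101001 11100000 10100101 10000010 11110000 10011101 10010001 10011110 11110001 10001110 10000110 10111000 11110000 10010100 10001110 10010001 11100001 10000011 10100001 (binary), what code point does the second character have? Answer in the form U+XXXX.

Offset 0: leading byte 0xEF = 11101111 → 3-byte char #1 = EF B1 BE.
Offset 3: leading byte 0xEF = 11101111 → 3-byte char #2 = EF 91 92.
Leading byte 0xEF = 11101111 matches 1110xxxx → 3-byte sequence.
Byte 1: 0xEF = 11101111, payload 1111 (4 bits).
Byte 2: 0x91 = 10010001 (10xxxxxx ✓), payload 010001.
Byte 3: 0x92 = 10010010 (10xxxxxx ✓), payload 010010.
Concatenate: 1111010001010010 = 0xF452 (16 bits → U+F452).

U+F452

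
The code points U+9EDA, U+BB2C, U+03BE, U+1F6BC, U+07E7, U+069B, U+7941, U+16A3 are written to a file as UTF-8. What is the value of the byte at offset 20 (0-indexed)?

U+9EDA → 3-byte form E9 BB 9A at offsets 0–2.
U+BB2C → 3-byte form EB AC AC at offsets 3–5.
U+03BE → 2-byte form CE BE at offsets 6–7.
U+1F6BC → 4-byte form F0 9F 9A BC at offsets 8–11.
U+07E7 → 2-byte form DF A7 at offsets 12–13.
U+069B → 2-byte form DA 9B at offsets 14–15.
U+7941 → 3-byte form E7 A5 81 at offsets 16–18.
U+16A3 → 3-byte form E1 9A A3 at offsets 19–21.
Offset 20 falls in char 8's range; it's byte 2 of E1 9A A3 = 0x9A.

0x9A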